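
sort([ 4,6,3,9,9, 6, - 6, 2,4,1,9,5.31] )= [ - 6,1,2, 3, 4,4,5.31, 6,6,9,9,9]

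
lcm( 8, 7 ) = 56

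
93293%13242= 599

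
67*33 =2211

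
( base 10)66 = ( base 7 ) 123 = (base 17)3F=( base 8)102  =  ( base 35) 1v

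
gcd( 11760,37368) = 24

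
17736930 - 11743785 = 5993145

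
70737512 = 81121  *872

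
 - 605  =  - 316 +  - 289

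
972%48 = 12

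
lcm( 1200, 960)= 4800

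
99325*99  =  9833175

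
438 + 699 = 1137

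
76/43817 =76/43817 = 0.00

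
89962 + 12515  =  102477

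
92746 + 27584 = 120330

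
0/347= 0 = 0.00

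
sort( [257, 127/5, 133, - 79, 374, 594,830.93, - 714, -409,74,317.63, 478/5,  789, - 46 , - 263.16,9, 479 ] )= [ - 714, - 409, - 263.16, - 79, - 46,9,127/5, 74, 478/5,133, 257, 317.63 , 374,  479 , 594,789, 830.93]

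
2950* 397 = 1171150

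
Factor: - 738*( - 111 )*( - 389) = - 31866102 = - 2^1*3^3*37^1*41^1 * 389^1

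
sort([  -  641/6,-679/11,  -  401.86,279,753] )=[  -  401.86, - 641/6, -679/11, 279, 753] 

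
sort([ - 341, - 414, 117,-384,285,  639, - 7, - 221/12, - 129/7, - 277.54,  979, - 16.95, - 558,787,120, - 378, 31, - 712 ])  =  [ - 712,-558,-414,-384, - 378,- 341, - 277.54, - 129/7,-221/12 ,  -  16.95, - 7, 31,117, 120, 285, 639,787, 979] 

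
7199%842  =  463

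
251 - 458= - 207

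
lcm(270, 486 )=2430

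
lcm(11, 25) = 275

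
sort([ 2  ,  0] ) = [ 0, 2 ] 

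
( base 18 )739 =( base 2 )100100011011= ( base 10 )2331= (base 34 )20j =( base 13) 10a4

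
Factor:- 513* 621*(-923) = 3^6*13^1*19^1*23^1*71^1 = 294042879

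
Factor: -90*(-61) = 5490= 2^1*3^2*5^1 *61^1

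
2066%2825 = 2066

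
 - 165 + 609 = 444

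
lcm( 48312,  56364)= 338184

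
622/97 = 6 + 40/97 = 6.41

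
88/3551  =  88/3551 = 0.02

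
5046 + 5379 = 10425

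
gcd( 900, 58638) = 6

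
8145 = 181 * 45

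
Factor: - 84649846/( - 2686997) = 2^1*97^ ( -1 )*311^1*27701^( - 1)*136093^1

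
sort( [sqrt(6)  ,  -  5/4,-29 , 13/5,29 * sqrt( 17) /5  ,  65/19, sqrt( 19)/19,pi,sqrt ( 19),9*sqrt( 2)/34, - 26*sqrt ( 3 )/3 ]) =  [-29 , - 26 * sqrt( 3) /3, - 5/4,  sqrt(19 )/19, 9*sqrt( 2)/34, sqrt(6 ),13/5,pi,65/19,  sqrt( 19 ), 29*sqrt( 17 )/5]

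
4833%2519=2314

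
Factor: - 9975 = - 3^1*5^2*7^1 * 19^1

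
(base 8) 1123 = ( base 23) 12k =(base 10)595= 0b1001010011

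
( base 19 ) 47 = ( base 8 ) 123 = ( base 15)58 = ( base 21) 3K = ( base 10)83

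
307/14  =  21 + 13/14 = 21.93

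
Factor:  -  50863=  - 19^1*2677^1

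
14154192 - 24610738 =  - 10456546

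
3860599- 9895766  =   - 6035167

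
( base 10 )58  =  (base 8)72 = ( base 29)20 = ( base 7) 112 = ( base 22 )2E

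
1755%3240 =1755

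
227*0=0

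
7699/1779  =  4 + 583/1779 = 4.33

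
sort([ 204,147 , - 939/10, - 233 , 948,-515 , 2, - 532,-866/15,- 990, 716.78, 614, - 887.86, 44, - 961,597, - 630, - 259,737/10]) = [-990 , - 961 , - 887.86, - 630,-532 , -515,  -  259,-233,  -  939/10,-866/15,2,44, 737/10,147,204, 597, 614, 716.78,948 ] 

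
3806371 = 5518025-1711654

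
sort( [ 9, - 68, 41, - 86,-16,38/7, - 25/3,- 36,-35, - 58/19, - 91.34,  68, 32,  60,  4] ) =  [ - 91.34, - 86, - 68, - 36, - 35, - 16, - 25/3, - 58/19,4, 38/7,9, 32, 41,60, 68 ]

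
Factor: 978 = 2^1  *  3^1*163^1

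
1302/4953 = 434/1651 = 0.26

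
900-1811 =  - 911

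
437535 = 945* 463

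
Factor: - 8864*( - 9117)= 2^5 * 3^2*277^1 * 1013^1  =  80813088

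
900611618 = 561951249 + 338660369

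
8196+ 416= 8612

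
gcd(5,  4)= 1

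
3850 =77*50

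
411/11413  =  411/11413 = 0.04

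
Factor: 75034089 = 3^2*13^1*641317^1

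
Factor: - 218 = -2^1*109^1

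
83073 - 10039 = 73034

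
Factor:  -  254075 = -5^2*10163^1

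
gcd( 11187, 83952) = 99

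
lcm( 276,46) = 276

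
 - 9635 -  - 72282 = 62647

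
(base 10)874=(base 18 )2ca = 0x36a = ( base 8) 1552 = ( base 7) 2356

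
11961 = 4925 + 7036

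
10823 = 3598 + 7225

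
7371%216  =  27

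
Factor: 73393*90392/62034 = 3317070028/31017=   2^2 * 3^( - 1 )*7^( - 2)*23^1*211^( - 1 )*3191^1*11299^1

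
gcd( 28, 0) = 28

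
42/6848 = 21/3424 = 0.01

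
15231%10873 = 4358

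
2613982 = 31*84322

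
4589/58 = 4589/58 = 79.12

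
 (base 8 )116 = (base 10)78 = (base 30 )2i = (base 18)46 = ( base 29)2k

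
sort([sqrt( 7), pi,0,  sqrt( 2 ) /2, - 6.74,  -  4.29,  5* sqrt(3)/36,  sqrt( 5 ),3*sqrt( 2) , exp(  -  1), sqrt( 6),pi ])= [ - 6.74, - 4.29, 0,  5*sqrt ( 3)/36,exp( - 1), sqrt ( 2)/2,sqrt( 5 ),sqrt( 6 ),  sqrt( 7),pi,pi,  3*  sqrt( 2)]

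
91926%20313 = 10674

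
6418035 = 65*98739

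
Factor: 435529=435529^1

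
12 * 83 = 996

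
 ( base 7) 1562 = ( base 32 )jo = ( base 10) 632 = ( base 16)278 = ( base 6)2532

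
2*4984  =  9968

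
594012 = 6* 99002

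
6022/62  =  97 + 4/31=97.13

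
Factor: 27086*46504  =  2^4 * 29^1 * 467^1*5813^1=1259607344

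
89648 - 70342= 19306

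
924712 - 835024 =89688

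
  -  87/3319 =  - 87/3319 =-0.03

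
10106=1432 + 8674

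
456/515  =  456/515 = 0.89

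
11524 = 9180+2344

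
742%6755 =742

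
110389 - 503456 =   -  393067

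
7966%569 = 0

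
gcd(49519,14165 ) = 1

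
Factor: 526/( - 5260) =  - 2^( -1 )*5^ ( - 1 ) = - 1/10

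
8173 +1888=10061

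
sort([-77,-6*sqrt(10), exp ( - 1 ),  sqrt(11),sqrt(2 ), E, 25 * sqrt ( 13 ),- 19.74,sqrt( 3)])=[ - 77, - 19.74,-6*sqrt( 10),exp( - 1), sqrt( 2 ), sqrt( 3),E, sqrt( 11 ), 25 * sqrt(13 ) ]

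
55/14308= 55/14308 = 0.00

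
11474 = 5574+5900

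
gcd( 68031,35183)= 1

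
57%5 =2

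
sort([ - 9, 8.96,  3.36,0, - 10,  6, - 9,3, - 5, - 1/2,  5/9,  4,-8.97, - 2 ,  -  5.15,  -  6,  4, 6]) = [  -  10, - 9,-9, - 8.97,-6, - 5.15, - 5,-2,  -  1/2, 0, 5/9, 3 , 3.36,4, 4,6, 6 , 8.96]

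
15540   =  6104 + 9436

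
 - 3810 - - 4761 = 951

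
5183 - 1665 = 3518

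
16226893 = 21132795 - 4905902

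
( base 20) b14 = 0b1000101001000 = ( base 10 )4424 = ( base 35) 3le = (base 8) 10510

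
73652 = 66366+7286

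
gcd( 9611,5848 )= 1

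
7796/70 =111 + 13/35 = 111.37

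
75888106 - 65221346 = 10666760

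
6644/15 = 6644/15  =  442.93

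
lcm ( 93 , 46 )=4278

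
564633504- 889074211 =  - 324440707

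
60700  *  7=424900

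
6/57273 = 2/19091 = 0.00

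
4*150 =600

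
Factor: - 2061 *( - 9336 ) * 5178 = 2^4*3^4*229^1*389^1*863^1 = 99632466288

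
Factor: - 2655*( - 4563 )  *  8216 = 99534909240 = 2^3*3^5 *5^1*13^3 * 59^1*79^1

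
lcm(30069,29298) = 1142622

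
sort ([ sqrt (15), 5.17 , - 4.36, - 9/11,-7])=[  -  7, - 4.36,  -  9/11, sqrt( 15), 5.17 ] 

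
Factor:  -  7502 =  - 2^1*11^2*31^1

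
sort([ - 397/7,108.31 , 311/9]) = [ - 397/7 , 311/9, 108.31 ] 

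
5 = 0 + 5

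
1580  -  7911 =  - 6331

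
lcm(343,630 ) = 30870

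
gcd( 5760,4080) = 240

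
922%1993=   922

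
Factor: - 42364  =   - 2^2*7^1  *  17^1*89^1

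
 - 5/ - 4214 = 5/4214 =0.00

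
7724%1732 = 796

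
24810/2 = 12405 = 12405.00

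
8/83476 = 2/20869 = 0.00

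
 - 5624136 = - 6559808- - 935672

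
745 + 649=1394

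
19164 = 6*3194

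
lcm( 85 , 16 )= 1360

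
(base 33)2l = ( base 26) 39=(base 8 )127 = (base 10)87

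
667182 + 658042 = 1325224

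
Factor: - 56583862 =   -  2^1*19^2*109^1  *719^1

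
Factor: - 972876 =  - 2^2*3^1*17^1*19^1*251^1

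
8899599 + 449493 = 9349092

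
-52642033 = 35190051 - 87832084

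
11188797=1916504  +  9272293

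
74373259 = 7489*9931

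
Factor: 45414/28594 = 27/17 = 3^3*17^( - 1 ) 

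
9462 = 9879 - 417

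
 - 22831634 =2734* ( - 8351 ) 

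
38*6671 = 253498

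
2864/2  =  1432 = 1432.00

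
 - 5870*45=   -  264150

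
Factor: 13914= 2^1*3^2*773^1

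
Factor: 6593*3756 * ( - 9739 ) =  - 241169856612 = - 2^2*3^1*19^1 * 313^1*347^1 * 9739^1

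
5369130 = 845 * 6354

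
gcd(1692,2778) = 6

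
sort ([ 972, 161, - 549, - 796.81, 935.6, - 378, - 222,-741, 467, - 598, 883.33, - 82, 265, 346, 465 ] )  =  [ - 796.81, - 741, - 598,  -  549, - 378, - 222, -82, 161,265, 346, 465 , 467, 883.33,  935.6 , 972]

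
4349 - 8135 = - 3786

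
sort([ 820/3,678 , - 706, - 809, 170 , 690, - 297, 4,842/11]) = [ - 809, - 706, - 297,4, 842/11,170,820/3 , 678,690 ] 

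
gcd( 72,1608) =24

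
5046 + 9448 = 14494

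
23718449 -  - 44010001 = 67728450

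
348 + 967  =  1315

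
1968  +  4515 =6483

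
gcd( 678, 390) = 6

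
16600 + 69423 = 86023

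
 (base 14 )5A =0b1010000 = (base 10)80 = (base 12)68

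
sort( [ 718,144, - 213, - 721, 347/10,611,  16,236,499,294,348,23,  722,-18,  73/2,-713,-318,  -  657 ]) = [ - 721, - 713, - 657, - 318, - 213, -18,16,23,347/10,73/2, 144,236,294 , 348,499, 611,718,722]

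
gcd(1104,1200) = 48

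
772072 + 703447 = 1475519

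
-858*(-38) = 32604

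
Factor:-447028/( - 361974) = 226/183 = 2^1*3^ ( - 1 ) * 61^(-1)*113^1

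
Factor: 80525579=37^1*1429^1*1523^1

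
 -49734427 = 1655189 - 51389616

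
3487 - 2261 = 1226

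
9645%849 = 306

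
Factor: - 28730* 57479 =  - 2^1*5^1*13^2*17^1*229^1*251^1 = - 1651371670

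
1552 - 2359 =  - 807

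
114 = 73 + 41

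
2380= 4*595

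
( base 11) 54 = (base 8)73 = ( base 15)3E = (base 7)113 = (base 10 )59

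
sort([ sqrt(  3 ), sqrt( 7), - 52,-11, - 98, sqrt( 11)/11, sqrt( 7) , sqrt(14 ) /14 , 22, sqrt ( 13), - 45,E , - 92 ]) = [-98, - 92,-52,-45, - 11, sqrt(14)/14,sqrt( 11 )/11,sqrt ( 3),sqrt(7 ),sqrt(7), E,sqrt(13 ), 22 ] 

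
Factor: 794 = 2^1*397^1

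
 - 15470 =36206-51676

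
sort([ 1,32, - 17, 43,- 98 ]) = [ - 98 ,-17,1,32 , 43 ]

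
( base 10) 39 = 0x27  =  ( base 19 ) 21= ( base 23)1G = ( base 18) 23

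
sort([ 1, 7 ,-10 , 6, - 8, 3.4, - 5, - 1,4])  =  [ - 10,  -  8,-5, - 1, 1,3.4, 4,6, 7] 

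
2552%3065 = 2552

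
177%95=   82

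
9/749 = 9/749  =  0.01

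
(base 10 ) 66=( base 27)2c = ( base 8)102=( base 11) 60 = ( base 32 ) 22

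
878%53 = 30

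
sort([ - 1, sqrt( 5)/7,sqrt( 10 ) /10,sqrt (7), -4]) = [-4, - 1,sqrt( 10)/10,sqrt( 5 )/7,  sqrt(7)] 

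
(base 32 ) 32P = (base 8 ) 6131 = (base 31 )38U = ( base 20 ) 7i1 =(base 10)3161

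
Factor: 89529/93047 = 3^1*11^1* 2713^1*93047^ ( - 1 ) 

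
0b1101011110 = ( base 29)10l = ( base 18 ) 2bg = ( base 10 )862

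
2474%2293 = 181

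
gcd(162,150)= 6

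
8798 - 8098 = 700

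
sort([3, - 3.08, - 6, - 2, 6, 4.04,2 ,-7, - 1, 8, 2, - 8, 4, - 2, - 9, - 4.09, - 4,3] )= [ - 9, - 8, - 7, - 6, - 4.09,-4 ,-3.08,  -  2 , - 2, - 1, 2,  2, 3, 3,  4, 4.04,6,8 ]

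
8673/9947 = 177/203= 0.87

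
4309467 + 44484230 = 48793697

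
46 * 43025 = 1979150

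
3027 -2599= 428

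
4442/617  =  7+ 123/617  =  7.20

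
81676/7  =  11668 = 11668.00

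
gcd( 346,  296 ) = 2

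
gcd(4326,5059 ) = 1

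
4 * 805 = 3220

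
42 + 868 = 910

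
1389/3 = 463 = 463.00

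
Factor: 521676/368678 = 2^1*3^2*43^1*547^( - 1 ) = 774/547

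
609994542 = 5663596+604330946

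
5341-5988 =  - 647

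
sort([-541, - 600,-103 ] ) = [ - 600, - 541, - 103 ] 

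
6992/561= 6992/561  =  12.46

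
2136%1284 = 852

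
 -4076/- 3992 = 1019/998 = 1.02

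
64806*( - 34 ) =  - 2203404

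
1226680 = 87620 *14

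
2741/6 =2741/6 = 456.83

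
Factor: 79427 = 79427^1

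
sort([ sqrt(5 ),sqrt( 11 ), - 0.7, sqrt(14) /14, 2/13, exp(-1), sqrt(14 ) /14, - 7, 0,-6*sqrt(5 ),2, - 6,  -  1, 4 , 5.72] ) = [- 6 * sqrt (5 ),  -  7, - 6, - 1, - 0.7,0,2/13, sqrt(14)/14, sqrt( 14 ) /14,  exp(  -  1 ), 2,sqrt ( 5),sqrt( 11), 4, 5.72]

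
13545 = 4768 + 8777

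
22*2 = 44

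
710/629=710/629= 1.13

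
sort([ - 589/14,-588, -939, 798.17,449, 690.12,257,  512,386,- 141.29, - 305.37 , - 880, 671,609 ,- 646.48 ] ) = [-939, - 880,  -  646.48, - 588,-305.37, - 141.29, -589/14,257,  386,449, 512, 609, 671,690.12, 798.17 ] 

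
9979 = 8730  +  1249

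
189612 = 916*207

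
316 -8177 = - 7861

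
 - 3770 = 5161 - 8931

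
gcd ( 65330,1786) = 94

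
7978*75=598350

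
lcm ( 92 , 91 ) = 8372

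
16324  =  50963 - 34639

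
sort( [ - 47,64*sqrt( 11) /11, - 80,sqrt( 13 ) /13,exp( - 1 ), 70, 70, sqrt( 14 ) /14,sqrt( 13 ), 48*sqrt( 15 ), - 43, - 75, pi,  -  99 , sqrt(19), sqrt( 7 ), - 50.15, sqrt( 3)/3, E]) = [- 99, - 80, - 75,  -  50.15, - 47, - 43, sqrt( 14)/14, sqrt( 13)/13, exp( - 1 ),sqrt(3 )/3 , sqrt( 7),E, pi,sqrt ( 13 ), sqrt ( 19),64 * sqrt( 11 ) /11,70,70,48*sqrt(15 ) ]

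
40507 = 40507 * 1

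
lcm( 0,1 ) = 0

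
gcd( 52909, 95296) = 1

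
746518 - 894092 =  - 147574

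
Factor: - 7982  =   - 2^1*13^1*307^1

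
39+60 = 99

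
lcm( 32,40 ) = 160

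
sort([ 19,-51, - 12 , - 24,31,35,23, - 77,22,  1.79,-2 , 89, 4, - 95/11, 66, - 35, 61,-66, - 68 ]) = [ - 77, - 68, - 66, - 51,-35, - 24, - 12 , - 95/11, - 2,1.79 , 4,19,22, 23,31,35,61,66, 89 ] 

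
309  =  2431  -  2122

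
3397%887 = 736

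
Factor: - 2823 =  - 3^1*941^1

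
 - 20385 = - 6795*3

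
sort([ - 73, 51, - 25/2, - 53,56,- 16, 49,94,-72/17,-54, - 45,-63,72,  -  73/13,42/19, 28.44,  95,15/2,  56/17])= [-73, - 63, - 54, - 53,-45, - 16,-25/2,  -  73/13,- 72/17,42/19,56/17, 15/2, 28.44, 49, 51, 56,72, 94, 95 ]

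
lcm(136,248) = 4216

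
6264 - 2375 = 3889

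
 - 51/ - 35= 1 + 16/35 =1.46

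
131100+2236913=2368013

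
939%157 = 154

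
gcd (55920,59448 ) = 24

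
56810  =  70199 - 13389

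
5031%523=324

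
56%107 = 56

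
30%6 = 0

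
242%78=8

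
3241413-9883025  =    -  6641612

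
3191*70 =223370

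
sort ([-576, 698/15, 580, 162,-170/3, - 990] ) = [- 990, -576, - 170/3, 698/15,162,580 ]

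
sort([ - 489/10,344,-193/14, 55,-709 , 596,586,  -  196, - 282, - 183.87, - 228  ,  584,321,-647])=[-709, - 647,  -  282, -228,- 196, - 183.87,  -  489/10,  -  193/14,55 , 321,344, 584,586,596] 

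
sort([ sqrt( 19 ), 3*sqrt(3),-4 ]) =[ - 4,sqrt ( 19),3 *sqrt( 3 )]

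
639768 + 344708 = 984476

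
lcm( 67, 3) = 201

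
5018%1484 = 566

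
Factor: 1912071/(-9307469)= - 3^1*7^1*83^1*373^ ( - 1) * 1097^1*24953^ ( - 1)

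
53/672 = 53/672=0.08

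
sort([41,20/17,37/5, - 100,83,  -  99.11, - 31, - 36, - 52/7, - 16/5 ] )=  [ - 100, - 99.11,- 36, - 31,-52/7,  -  16/5, 20/17 , 37/5, 41, 83]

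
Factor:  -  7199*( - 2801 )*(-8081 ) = - 23^1 * 313^1*2801^1*8081^1 = -162948508319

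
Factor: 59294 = 2^1 * 23^1*1289^1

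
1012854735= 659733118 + 353121617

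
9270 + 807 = 10077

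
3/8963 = 3/8963  =  0.00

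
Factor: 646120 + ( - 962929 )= - 316809 = - 3^2*35201^1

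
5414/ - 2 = - 2707/1 = - 2707.00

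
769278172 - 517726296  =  251551876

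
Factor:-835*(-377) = 314795  =  5^1 * 13^1*29^1 * 167^1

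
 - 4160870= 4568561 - 8729431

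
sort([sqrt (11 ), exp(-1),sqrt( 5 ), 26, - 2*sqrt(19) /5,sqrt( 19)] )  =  [ - 2*sqrt( 19)/5, exp(-1),  sqrt(5 ),sqrt(11),sqrt( 19),26 ] 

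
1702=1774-72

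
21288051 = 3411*6241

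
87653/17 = 87653/17 = 5156.06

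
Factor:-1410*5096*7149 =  - 2^4 * 3^2 * 5^1*7^2*13^1*47^1 * 2383^1 = - 51368138640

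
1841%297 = 59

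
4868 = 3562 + 1306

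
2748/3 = 916 = 916.00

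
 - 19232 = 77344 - 96576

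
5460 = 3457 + 2003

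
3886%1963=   1923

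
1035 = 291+744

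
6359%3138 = 83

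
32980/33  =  999 + 13/33=999.39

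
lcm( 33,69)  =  759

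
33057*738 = 24396066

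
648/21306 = 108/3551  =  0.03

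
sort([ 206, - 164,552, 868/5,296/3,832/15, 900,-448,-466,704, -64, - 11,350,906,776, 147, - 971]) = [-971, - 466, - 448,-164, - 64, - 11,832/15,  296/3,147,868/5,206, 350,552, 704,776,900,906 ] 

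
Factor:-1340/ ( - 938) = 10/7 =2^1 * 5^1*7^ (  -  1)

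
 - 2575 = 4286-6861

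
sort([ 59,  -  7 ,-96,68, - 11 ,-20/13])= [ - 96, - 11, - 7 , - 20/13,59,68 ] 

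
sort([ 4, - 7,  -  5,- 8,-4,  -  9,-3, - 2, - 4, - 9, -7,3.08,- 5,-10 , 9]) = [- 10, - 9, - 9, - 8 , - 7, - 7,  -  5, - 5,- 4,-4,-3, - 2, 3.08,4 , 9 ] 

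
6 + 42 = 48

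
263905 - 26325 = 237580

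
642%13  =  5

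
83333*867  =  72249711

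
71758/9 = 7973 + 1/9 = 7973.11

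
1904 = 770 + 1134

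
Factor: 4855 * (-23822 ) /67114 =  - 5^1*23^(- 1)*43^1*277^1*971^1*1459^(  -  1) = - 57827905/33557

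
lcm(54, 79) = 4266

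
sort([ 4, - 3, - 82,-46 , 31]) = [-82,-46, - 3, 4, 31] 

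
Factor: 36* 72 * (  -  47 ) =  - 121824 =- 2^5 * 3^4*47^1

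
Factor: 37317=3^1*7^1*1777^1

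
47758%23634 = 490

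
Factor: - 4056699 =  - 3^1*631^1* 2143^1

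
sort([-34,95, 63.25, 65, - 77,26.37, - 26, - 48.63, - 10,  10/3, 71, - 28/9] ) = [-77,-48.63,  -  34, - 26, - 10, - 28/9, 10/3, 26.37, 63.25, 65, 71,95]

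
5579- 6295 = -716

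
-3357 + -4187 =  - 7544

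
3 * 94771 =284313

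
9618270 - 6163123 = 3455147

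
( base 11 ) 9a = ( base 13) 85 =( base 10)109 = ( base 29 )3m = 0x6D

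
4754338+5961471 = 10715809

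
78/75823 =78/75823 = 0.00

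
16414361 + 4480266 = 20894627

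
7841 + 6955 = 14796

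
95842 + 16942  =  112784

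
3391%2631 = 760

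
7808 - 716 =7092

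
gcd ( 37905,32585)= 665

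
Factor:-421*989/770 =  - 2^( - 1)*5^( - 1)*7^( - 1)*11^( - 1)*23^1 * 43^1*421^1 =- 416369/770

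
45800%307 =57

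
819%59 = 52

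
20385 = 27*755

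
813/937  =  813/937 = 0.87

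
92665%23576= 21937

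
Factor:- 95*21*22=-2^1*3^1* 5^1 * 7^1*11^1 * 19^1 = - 43890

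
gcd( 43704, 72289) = 1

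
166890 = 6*27815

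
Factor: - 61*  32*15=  - 29280 = - 2^5*3^1*5^1*61^1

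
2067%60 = 27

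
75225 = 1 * 75225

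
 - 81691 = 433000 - 514691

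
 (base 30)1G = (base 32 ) 1e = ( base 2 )101110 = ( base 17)2C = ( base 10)46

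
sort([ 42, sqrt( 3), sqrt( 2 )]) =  [ sqrt( 2),sqrt( 3), 42 ]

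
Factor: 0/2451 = 0^1 = 0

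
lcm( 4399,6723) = 356319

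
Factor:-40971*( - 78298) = 2^1*3^1 * 7^1 * 11^1 *1951^1*3559^1 = 3207947358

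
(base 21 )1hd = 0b1100101011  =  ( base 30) r1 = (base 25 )17b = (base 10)811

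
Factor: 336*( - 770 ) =  -  2^5*3^1*5^1*7^2*11^1 = -258720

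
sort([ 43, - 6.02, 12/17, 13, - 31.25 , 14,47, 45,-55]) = [ - 55, -31.25, - 6.02, 12/17 , 13,14,43,45,47 ] 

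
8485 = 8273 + 212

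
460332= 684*673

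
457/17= 26 + 15/17 = 26.88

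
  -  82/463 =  - 82/463=- 0.18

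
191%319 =191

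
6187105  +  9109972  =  15297077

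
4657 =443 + 4214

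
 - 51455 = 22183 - 73638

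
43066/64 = 672 + 29/32= 672.91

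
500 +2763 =3263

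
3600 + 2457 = 6057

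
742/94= 371/47 = 7.89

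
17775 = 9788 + 7987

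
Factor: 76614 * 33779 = 2587944306 = 2^1*3^1 * 17^1*113^2 * 1987^1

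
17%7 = 3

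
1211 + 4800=6011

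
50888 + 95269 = 146157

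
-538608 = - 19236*28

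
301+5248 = 5549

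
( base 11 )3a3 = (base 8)734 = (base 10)476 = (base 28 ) H0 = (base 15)21b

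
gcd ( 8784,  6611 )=1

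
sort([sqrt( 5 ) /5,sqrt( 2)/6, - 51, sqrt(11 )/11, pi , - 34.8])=[ - 51, - 34.8,sqrt( 2 ) /6,sqrt(11 )/11 , sqrt( 5) /5,pi] 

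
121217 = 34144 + 87073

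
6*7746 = 46476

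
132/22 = 6 = 6.00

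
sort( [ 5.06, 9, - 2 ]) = [ - 2,5.06,9 ]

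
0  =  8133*0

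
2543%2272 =271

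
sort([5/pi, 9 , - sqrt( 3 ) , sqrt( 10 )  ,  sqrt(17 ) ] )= [ - sqrt(3),5/pi , sqrt( 10 ) , sqrt( 17),  9 ]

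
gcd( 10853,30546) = 1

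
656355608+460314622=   1116670230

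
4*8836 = 35344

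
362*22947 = 8306814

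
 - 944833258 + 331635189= - 613198069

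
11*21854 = 240394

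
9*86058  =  774522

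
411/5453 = 411/5453 = 0.08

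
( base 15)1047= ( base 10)3442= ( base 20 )8C2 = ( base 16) d72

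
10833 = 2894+7939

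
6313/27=6313/27=233.81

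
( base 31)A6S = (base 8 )23140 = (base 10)9824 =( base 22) K6C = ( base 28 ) ceo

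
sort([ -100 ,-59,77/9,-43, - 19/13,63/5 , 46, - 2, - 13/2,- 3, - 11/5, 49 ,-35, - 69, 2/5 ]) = [  -  100, - 69, - 59, - 43, - 35, - 13/2, - 3, - 11/5, - 2,-19/13,2/5, 77/9,63/5 , 46 , 49 ]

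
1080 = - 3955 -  - 5035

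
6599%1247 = 364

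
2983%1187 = 609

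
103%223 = 103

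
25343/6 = 4223 + 5/6 = 4223.83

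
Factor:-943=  -23^1  *  41^1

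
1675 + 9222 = 10897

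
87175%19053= 10963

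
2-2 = 0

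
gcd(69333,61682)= 1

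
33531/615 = 54 + 107/205  =  54.52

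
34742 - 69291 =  - 34549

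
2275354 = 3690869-1415515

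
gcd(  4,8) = 4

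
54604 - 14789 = 39815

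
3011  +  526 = 3537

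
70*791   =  55370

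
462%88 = 22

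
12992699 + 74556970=87549669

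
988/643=1 + 345/643 = 1.54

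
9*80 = 720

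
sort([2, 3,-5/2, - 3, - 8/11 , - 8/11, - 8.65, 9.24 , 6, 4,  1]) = [ - 8.65, - 3, - 5/2, - 8/11, -8/11, 1, 2,3 , 4,6,9.24 ]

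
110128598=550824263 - 440695665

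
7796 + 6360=14156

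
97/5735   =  97/5735  =  0.02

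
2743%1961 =782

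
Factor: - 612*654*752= - 300986496 = -  2^7*3^3*17^1*47^1* 109^1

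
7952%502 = 422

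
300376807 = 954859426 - 654482619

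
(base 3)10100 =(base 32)2q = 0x5a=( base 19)4E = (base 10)90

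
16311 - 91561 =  - 75250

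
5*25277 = 126385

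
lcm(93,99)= 3069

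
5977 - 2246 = 3731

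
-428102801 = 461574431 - 889677232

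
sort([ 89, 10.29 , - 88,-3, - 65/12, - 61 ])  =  [ - 88, - 61, - 65/12, - 3,10.29,  89] 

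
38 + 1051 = 1089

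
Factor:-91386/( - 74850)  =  15231/12475 = 3^1 *5^ ( - 2)*499^( - 1 )* 5077^1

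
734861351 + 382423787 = 1117285138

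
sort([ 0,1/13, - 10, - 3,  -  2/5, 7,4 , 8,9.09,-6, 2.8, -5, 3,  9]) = [ - 10, - 6,-5,  -  3, - 2/5,  0 , 1/13, 2.8,  3,4, 7 , 8, 9, 9.09] 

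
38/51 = 38/51 = 0.75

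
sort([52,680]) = [ 52,680 ]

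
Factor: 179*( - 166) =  - 29714 = -2^1*83^1 * 179^1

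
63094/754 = 31547/377=83.68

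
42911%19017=4877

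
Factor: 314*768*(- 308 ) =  - 2^11*3^1*7^1*11^1*157^1 = -74274816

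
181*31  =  5611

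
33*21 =693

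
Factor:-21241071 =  - 3^2*37^1 * 227^1*281^1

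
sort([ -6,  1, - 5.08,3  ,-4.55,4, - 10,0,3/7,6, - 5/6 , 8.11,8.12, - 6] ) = [ - 10, - 6, - 6, - 5.08, - 4.55, - 5/6, 0 , 3/7, 1 , 3, 4,6,8.11, 8.12 ]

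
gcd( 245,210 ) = 35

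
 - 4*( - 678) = 2712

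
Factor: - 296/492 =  - 2^1* 3^( - 1 )*37^1 * 41^( - 1) = - 74/123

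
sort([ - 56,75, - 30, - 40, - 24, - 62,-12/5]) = [ - 62, - 56,- 40, - 30 , - 24, - 12/5,75 ] 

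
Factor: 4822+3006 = 7828 = 2^2*19^1*103^1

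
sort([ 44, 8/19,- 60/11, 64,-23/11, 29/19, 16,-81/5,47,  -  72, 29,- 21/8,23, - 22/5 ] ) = [ - 72,  -  81/5, - 60/11, - 22/5, - 21/8 , - 23/11, 8/19,29/19, 16  ,  23,29, 44,47,64]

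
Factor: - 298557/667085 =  - 3^2*5^( - 1 )*7^2*677^1*133417^( - 1 )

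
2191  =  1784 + 407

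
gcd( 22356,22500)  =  36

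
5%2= 1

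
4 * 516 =2064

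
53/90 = 53/90 = 0.59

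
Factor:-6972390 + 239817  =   - 6732573 = -3^1*251^1*8941^1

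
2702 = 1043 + 1659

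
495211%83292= 78751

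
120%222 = 120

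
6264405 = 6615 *947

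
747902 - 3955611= - 3207709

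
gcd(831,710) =1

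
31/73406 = 31/73406 = 0.00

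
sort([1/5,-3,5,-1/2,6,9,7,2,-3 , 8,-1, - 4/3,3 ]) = [  -  3,-3, - 4/3, - 1 ,-1/2, 1/5, 2,3,5,6,7,8,9 ]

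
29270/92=14635/46  =  318.15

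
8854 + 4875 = 13729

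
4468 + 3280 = 7748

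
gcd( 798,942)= 6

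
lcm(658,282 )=1974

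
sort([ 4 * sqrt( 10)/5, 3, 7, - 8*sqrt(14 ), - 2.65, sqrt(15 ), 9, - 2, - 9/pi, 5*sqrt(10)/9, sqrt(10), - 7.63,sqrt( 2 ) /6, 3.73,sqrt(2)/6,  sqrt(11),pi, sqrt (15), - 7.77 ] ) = [- 8*sqrt(14), - 7.77, - 7.63, - 9/pi, - 2.65, - 2,  sqrt(2)/6, sqrt( 2)/6, 5*sqrt( 10)/9, 4* sqrt( 10)/5, 3, pi, sqrt(10), sqrt(11 ), 3.73, sqrt( 15),  sqrt(15 ),7, 9]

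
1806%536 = 198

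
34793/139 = 34793/139 = 250.31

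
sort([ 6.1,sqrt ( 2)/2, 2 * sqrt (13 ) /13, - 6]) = [ - 6,2*sqrt( 13)/13, sqrt(2) /2, 6.1]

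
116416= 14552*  8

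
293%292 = 1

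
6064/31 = 195 + 19/31 = 195.61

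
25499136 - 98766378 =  - 73267242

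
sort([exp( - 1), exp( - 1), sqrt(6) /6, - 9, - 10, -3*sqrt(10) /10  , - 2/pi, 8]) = [ - 10, - 9, - 3*sqrt( 10 ) /10, - 2/pi, exp( - 1 ),exp( - 1), sqrt( 6 )/6,8]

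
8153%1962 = 305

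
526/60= 263/30=8.77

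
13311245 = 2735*4867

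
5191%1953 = 1285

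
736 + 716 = 1452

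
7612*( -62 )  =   - 471944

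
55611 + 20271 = 75882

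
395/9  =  395/9 = 43.89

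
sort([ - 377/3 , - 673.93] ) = [-673.93, -377/3 ] 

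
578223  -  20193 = 558030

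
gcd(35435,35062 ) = 373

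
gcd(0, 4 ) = 4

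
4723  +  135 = 4858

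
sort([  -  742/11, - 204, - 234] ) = [- 234, - 204, - 742/11]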